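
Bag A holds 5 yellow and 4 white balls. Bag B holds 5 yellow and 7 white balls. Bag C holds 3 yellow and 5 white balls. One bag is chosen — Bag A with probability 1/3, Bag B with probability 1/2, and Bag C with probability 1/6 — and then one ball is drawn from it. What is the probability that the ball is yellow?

197/432

From Bag A: P(yellow) = 5/9.
From Bag B: P(yellow) = 5/12.
From Bag C: P(yellow) = 3/8.
Total probability = (1/3)(5/9) + (1/2)(5/12) + (1/6)(3/8) = 197/432.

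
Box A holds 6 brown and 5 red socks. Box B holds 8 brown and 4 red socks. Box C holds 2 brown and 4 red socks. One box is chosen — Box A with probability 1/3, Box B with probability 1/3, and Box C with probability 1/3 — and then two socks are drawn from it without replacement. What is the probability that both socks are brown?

From Box A: P(both brown) = (6/11)(5/10) = 3/11.
From Box B: P(both brown) = (8/12)(7/11) = 14/33.
From Box C: P(both brown) = (2/6)(1/5) = 1/15.
Total probability = (1/3)(3/11) + (1/3)(14/33) + (1/3)(1/15) = 14/55.

14/55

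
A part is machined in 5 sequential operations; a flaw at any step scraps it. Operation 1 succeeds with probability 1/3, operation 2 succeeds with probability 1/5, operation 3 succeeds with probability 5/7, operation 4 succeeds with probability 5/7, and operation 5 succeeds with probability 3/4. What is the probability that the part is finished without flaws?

5/196

Each stage is reached only if all earlier stages succeed, so
P = 1/3 × 1/5 × 5/7 × 5/7 × 3/4 = 75/2940 = 5/196.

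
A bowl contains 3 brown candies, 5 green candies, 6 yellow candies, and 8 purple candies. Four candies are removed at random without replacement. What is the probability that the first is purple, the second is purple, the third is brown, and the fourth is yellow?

Multiply the probability of each draw given the previous ones:
P = 8/22 × 7/21 × 3/20 × 6/19 = 1008/175560 = 6/1045.

6/1045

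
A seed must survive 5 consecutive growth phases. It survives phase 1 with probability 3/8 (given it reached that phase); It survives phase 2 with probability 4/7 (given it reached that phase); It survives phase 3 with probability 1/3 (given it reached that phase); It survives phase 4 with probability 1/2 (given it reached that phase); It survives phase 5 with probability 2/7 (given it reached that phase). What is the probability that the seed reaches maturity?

Each stage is reached only if all earlier stages succeed, so
P = 3/8 × 4/7 × 1/3 × 1/2 × 2/7 = 24/2352 = 1/98.

1/98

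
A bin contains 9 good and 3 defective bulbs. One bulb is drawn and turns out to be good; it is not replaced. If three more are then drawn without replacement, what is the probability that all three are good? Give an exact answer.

After the first draw, 8 of the remaining 11 bulbs are good.
P = 8/11 × 7/10 × 6/9 = 336/990 = 56/165.

56/165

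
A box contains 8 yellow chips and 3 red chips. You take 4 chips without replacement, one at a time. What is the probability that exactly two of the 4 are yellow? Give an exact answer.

14/55

One ordering (yellow drawn first) has probability 8/11 × 7/10 × 3/9 × 2/8 = 336/7920 = 7/165.
There are C(4,2) = 6 such orderings, each equally likely, so P = 6 × 7/165 = 14/55.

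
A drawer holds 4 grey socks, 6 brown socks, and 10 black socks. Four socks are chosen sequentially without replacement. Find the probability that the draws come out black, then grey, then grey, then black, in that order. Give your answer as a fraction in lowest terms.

Chain rule:
P = 10/20 × 4/19 × 3/18 × 9/17 = 1080/116280 = 3/323.

3/323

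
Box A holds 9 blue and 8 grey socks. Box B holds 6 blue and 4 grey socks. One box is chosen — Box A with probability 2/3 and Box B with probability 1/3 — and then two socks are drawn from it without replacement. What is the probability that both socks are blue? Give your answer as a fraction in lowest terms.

44/153

From Box A: P(both blue) = (9/17)(8/16) = 9/34.
From Box B: P(both blue) = (6/10)(5/9) = 1/3.
Total probability = (2/3)(9/34) + (1/3)(1/3) = 44/153.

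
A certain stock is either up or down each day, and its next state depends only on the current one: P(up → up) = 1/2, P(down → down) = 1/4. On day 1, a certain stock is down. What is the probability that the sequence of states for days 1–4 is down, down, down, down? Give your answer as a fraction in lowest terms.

Day 1 is given. For each transition, use the conditional probability from the current state:
P(down | down) = 1/4; P(down | down) = 1/4; P(down | down) = 1/4.
P = 1/4 × 1/4 × 1/4 = 1/64.

1/64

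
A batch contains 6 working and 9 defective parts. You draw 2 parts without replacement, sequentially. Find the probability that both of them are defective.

P(every draw is defective) = 9/15 × 8/14 = 72/210 = 12/35.

12/35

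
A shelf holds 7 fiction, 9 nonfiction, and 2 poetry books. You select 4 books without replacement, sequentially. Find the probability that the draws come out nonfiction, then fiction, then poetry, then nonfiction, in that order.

7/510

Multiply the probability of each draw given the previous ones:
P = 9/18 × 7/17 × 2/16 × 8/15 = 1008/73440 = 7/510.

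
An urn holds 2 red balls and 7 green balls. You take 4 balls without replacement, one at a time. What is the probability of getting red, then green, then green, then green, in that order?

5/36

Multiply the probability of each draw given the previous ones:
P = 2/9 × 7/8 × 6/7 × 5/6 = 420/3024 = 5/36.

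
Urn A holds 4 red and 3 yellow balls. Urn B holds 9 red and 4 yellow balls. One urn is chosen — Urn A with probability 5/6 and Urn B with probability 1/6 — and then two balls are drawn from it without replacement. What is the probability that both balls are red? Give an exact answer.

86/273

From Urn A: P(both red) = (4/7)(3/6) = 2/7.
From Urn B: P(both red) = (9/13)(8/12) = 6/13.
Total probability = (5/6)(2/7) + (1/6)(6/13) = 86/273.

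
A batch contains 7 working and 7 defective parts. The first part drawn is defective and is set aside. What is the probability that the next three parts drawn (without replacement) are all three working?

With the first part removed, 7 working remain out of 13.
P = 7/13 × 6/12 × 5/11 = 210/1716 = 35/286.

35/286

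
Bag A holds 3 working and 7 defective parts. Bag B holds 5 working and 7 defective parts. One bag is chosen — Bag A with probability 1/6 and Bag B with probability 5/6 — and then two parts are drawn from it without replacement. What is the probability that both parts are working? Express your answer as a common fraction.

From Bag A: P(both working) = (3/10)(2/9) = 1/15.
From Bag B: P(both working) = (5/12)(4/11) = 5/33.
Total probability = (1/6)(1/15) + (5/6)(5/33) = 68/495.

68/495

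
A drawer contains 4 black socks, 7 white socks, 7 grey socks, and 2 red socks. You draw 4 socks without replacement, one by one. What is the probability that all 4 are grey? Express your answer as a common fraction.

P(all grey) = 7/20 × 6/19 × 5/18 × 4/17 = 840/116280 = 7/969.

7/969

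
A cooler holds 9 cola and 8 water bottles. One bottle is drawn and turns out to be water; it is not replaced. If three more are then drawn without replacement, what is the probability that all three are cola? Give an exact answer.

3/20

After the first draw, 9 of the remaining 16 bottles are cola.
P = 9/16 × 8/15 × 7/14 = 504/3360 = 3/20.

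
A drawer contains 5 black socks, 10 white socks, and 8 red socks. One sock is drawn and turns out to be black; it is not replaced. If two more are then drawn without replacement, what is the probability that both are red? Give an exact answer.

4/33

After the first draw, 8 of the remaining 22 socks are red.
P = 8/22 × 7/21 = 56/462 = 4/33.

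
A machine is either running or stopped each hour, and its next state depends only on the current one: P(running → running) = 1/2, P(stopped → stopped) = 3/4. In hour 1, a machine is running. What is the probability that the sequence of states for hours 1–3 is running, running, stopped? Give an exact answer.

1/4

Hour 1 is given. For each transition, use the conditional probability from the current state:
P(running | running) = 1/2; P(stopped | running) = 1/2.
P = 1/2 × 1/2 = 1/4.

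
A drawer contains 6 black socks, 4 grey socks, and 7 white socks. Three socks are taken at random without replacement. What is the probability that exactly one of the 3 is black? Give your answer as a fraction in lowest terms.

33/68

One ordering (black drawn first) has probability 6/17 × 11/16 × 10/15 = 660/4080 = 11/68.
There are C(3,1) = 3 such orderings, each equally likely, so P = 3 × 11/68 = 33/68.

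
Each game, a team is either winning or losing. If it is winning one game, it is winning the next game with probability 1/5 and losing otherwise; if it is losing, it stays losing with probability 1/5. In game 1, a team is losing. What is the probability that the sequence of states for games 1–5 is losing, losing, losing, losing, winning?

4/625

Game 1 is given. For each transition, use the conditional probability from the current state:
P(losing | losing) = 1/5; P(losing | losing) = 1/5; P(losing | losing) = 1/5; P(winning | losing) = 4/5.
P = 1/5 × 1/5 × 1/5 × 4/5 = 4/625.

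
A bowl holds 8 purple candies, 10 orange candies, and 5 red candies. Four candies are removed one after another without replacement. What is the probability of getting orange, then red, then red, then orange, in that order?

15/1771

Multiply the probability of each draw given the previous ones:
P = 10/23 × 5/22 × 4/21 × 9/20 = 1800/212520 = 15/1771.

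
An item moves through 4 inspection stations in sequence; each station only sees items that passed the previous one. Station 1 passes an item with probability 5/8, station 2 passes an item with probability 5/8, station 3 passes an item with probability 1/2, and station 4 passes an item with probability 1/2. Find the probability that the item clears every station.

The events are sequential, so multiply the conditional probabilities:
P = 5/8 × 5/8 × 1/2 × 1/2 = 25/256.

25/256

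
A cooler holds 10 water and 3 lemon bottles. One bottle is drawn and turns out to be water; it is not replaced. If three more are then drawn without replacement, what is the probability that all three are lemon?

1/220

After the first draw, 3 of the remaining 12 bottles are lemon.
P = 3/12 × 2/11 × 1/10 = 6/1320 = 1/220.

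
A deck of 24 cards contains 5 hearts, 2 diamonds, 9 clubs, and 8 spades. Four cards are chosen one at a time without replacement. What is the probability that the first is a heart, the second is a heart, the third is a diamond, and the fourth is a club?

Multiply the probability of each draw given the previous ones:
P = 5/24 × 4/23 × 2/22 × 9/21 = 360/255024 = 5/3542.

5/3542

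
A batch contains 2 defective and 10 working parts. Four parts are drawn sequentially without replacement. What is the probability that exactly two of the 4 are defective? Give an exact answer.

1/11

One ordering (defective drawn first) has probability 2/12 × 1/11 × 10/10 × 9/9 = 180/11880 = 1/66.
There are C(4,2) = 6 such orderings, each equally likely, so P = 6 × 1/66 = 1/11.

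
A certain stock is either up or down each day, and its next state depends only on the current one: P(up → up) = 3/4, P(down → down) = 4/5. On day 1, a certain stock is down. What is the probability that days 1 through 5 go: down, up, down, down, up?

Day 1 is given. For each transition, use the conditional probability from the current state:
P(up | down) = 1/5; P(down | up) = 1/4; P(down | down) = 4/5; P(up | down) = 1/5.
P = 1/5 × 1/4 × 4/5 × 1/5 = 4/500 = 1/125.

1/125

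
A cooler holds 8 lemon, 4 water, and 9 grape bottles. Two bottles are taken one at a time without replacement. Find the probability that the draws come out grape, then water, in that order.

3/35

Multiply the probability of each draw given the previous ones:
P = 9/21 × 4/20 = 36/420 = 3/35.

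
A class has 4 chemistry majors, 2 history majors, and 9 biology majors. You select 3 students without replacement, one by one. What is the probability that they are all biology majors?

12/65

P(every draw is a biology major) = 9/15 × 8/14 × 7/13 = 504/2730 = 12/65.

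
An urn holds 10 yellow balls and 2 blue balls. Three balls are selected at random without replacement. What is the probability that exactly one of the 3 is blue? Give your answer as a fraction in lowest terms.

9/22

One ordering (blue drawn first) has probability 2/12 × 10/11 × 9/10 = 180/1320 = 3/22.
There are C(3,1) = 3 such orderings, each equally likely, so P = 3 × 3/22 = 9/22.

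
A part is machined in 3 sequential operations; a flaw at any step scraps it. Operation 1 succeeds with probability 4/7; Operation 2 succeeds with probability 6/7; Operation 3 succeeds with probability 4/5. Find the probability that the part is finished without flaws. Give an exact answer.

The events are sequential, so multiply the conditional probabilities:
P = 4/7 × 6/7 × 4/5 = 96/245.

96/245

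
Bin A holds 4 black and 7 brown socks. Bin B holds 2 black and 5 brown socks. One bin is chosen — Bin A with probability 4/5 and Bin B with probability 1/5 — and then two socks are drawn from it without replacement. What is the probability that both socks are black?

559/5775

From Bin A: P(both black) = (4/11)(3/10) = 6/55.
From Bin B: P(both black) = (2/7)(1/6) = 1/21.
Total probability = (4/5)(6/55) + (1/5)(1/21) = 559/5775.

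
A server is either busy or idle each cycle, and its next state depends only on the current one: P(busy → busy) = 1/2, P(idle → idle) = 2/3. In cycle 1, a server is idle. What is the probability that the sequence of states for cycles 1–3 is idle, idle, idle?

4/9

Cycle 1 is given. For each transition, use the conditional probability from the current state:
P(idle | idle) = 2/3; P(idle | idle) = 2/3.
P = 2/3 × 2/3 = 4/9.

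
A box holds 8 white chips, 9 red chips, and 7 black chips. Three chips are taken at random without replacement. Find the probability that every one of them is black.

P(all black) = 7/24 × 6/23 × 5/22 = 210/12144 = 35/2024.

35/2024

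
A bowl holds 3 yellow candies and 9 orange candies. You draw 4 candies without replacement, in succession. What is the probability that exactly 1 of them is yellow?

One ordering (yellow drawn first) has probability 3/12 × 9/11 × 8/10 × 7/9 = 1512/11880 = 7/55.
There are C(4,1) = 4 such orderings, each equally likely, so P = 4 × 7/55 = 28/55.

28/55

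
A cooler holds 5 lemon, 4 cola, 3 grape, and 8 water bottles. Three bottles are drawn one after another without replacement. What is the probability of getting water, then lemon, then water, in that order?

Chain rule:
P = 8/20 × 5/19 × 7/18 = 280/6840 = 7/171.

7/171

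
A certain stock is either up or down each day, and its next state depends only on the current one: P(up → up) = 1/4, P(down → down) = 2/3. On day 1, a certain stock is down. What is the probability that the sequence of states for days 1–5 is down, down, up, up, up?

1/72

Day 1 is given. For each transition, use the conditional probability from the current state:
P(down | down) = 2/3; P(up | down) = 1/3; P(up | up) = 1/4; P(up | up) = 1/4.
P = 2/3 × 1/3 × 1/4 × 1/4 = 2/144 = 1/72.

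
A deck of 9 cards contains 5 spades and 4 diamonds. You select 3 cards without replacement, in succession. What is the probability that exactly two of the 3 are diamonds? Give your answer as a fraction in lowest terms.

One ordering (diamonds drawn first) has probability 4/9 × 3/8 × 5/7 = 60/504 = 5/42.
There are C(3,2) = 3 such orderings, each equally likely, so P = 3 × 5/42 = 5/14.

5/14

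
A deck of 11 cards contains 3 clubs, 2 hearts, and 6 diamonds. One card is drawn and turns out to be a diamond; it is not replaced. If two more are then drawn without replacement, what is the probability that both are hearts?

1/45

After the first draw, 2 of the remaining 10 cards are hearts.
P = 2/10 × 1/9 = 2/90 = 1/45.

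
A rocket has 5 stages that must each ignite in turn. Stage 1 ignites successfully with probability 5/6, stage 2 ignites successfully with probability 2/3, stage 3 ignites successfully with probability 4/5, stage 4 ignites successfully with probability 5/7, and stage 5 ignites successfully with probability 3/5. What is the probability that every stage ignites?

The events are sequential, so multiply the conditional probabilities:
P = 5/6 × 2/3 × 4/5 × 5/7 × 3/5 = 600/3150 = 4/21.

4/21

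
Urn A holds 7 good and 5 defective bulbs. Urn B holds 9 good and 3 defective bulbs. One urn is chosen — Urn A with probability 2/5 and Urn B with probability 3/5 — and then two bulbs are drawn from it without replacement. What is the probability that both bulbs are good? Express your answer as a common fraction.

From Urn A: P(both good) = (7/12)(6/11) = 7/22.
From Urn B: P(both good) = (9/12)(8/11) = 6/11.
Total probability = (2/5)(7/22) + (3/5)(6/11) = 5/11.

5/11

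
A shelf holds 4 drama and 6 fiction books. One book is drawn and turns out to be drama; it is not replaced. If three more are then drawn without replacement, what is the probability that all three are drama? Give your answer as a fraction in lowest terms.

After the first draw, 3 of the remaining 9 books are drama.
P = 3/9 × 2/8 × 1/7 = 6/504 = 1/84.

1/84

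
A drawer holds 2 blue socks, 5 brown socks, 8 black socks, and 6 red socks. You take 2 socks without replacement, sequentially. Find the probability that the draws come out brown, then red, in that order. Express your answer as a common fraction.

1/14

Each draw changes the counts, so multiply the conditional probabilities along the sequence:
P = 5/21 × 6/20 = 30/420 = 1/14.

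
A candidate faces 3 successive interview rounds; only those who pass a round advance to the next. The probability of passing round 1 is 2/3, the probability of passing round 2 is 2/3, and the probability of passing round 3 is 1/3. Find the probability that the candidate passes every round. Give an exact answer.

4/27

Each stage is reached only if all earlier stages succeed, so
P = 2/3 × 2/3 × 1/3 = 4/27.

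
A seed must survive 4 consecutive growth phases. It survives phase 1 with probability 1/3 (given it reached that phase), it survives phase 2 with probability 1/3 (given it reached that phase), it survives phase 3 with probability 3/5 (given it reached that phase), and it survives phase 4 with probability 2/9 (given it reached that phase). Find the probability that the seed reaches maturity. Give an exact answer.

2/135

The events are sequential, so multiply the conditional probabilities:
P = 1/3 × 1/3 × 3/5 × 2/9 = 6/405 = 2/135.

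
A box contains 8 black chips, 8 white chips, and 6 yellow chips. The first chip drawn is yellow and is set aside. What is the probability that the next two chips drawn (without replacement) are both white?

2/15

After the first draw, 8 of the remaining 21 chips are white.
P = 8/21 × 7/20 = 56/420 = 2/15.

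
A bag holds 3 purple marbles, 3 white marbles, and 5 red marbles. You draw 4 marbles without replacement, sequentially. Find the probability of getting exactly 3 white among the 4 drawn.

4/165

One ordering (white drawn first) has probability 3/11 × 2/10 × 1/9 × 8/8 = 48/7920 = 1/165.
There are C(4,3) = 4 such orderings, each equally likely, so P = 4 × 1/165 = 4/165.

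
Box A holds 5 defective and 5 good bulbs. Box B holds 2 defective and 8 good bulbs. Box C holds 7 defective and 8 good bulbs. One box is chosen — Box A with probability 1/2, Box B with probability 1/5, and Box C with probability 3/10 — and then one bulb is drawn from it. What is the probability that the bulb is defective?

From Box A: P(defective) = 5/10.
From Box B: P(defective) = 2/10.
From Box C: P(defective) = 7/15.
Total probability = (1/2)(5/10) + (1/5)(2/10) + (3/10)(7/15) = 43/100.

43/100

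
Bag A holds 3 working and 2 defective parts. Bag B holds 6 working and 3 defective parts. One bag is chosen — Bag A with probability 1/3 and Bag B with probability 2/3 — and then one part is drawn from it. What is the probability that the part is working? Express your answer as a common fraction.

From Bag A: P(working) = 3/5.
From Bag B: P(working) = 6/9.
Total probability = (1/3)(3/5) + (2/3)(6/9) = 29/45.

29/45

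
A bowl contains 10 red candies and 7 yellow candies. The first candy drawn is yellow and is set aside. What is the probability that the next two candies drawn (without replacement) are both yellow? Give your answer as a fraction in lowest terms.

1/8

With the first candy removed, 6 yellow remain out of 16.
P = 6/16 × 5/15 = 30/240 = 1/8.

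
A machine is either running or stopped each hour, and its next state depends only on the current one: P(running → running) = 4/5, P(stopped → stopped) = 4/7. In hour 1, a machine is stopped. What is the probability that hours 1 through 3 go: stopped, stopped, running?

12/49

Hour 1 is given. For each transition, use the conditional probability from the current state:
P(stopped | stopped) = 4/7; P(running | stopped) = 3/7.
P = 4/7 × 3/7 = 12/49.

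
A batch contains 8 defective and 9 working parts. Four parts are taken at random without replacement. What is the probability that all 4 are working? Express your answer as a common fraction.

9/170

P(every draw is working) = 9/17 × 8/16 × 7/15 × 6/14 = 3024/57120 = 9/170.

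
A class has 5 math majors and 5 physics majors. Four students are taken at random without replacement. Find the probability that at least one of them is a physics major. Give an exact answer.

41/42

P(no physics majors) = 5/10 × 4/9 × 3/8 × 2/7 = 120/5040 = 1/42.
P(at least one) = 1 − 1/42 = 41/42.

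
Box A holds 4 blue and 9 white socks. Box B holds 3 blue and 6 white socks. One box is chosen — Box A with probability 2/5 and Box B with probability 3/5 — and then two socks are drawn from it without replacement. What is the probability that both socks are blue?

21/260

From Box A: P(both blue) = (4/13)(3/12) = 1/13.
From Box B: P(both blue) = (3/9)(2/8) = 1/12.
Total probability = (2/5)(1/13) + (3/5)(1/12) = 21/260.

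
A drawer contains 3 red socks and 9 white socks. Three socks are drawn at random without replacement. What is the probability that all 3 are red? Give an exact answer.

1/220

P = 3/12 × 2/11 × 1/10 = 6/1320 = 1/220.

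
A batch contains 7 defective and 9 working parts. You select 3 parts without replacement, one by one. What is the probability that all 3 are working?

3/20

P = 9/16 × 8/15 × 7/14 = 504/3360 = 3/20.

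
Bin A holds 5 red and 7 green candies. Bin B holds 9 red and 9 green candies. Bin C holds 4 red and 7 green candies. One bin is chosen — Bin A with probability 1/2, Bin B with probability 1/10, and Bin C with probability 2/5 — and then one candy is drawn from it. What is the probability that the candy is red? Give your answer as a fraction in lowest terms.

533/1320

From Bin A: P(red) = 5/12.
From Bin B: P(red) = 9/18.
From Bin C: P(red) = 4/11.
Total probability = (1/2)(5/12) + (1/10)(9/18) + (2/5)(4/11) = 533/1320.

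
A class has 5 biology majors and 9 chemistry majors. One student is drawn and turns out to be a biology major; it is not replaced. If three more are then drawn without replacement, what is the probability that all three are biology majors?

2/143

After the first draw, 4 of the remaining 13 students are biology majors.
P = 4/13 × 3/12 × 2/11 = 24/1716 = 2/143.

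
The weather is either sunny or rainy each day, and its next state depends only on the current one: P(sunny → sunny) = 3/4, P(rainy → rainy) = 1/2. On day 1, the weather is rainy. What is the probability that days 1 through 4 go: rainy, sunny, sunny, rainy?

3/32

Day 1 is given. For each transition, use the conditional probability from the current state:
P(sunny | rainy) = 1/2; P(sunny | sunny) = 3/4; P(rainy | sunny) = 1/4.
P = 1/2 × 3/4 × 1/4 = 3/32.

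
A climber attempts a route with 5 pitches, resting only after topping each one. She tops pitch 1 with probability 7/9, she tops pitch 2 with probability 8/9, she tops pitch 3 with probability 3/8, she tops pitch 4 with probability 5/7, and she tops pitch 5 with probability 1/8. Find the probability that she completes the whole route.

Each stage is reached only if all earlier stages succeed, so
P = 7/9 × 8/9 × 3/8 × 5/7 × 1/8 = 840/36288 = 5/216.

5/216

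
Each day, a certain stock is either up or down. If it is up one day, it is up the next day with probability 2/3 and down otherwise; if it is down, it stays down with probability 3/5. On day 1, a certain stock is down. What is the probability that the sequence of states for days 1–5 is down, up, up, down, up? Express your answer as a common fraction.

8/225

Day 1 is given. For each transition, use the conditional probability from the current state:
P(up | down) = 2/5; P(up | up) = 2/3; P(down | up) = 1/3; P(up | down) = 2/5.
P = 2/5 × 2/3 × 1/3 × 2/5 = 8/225.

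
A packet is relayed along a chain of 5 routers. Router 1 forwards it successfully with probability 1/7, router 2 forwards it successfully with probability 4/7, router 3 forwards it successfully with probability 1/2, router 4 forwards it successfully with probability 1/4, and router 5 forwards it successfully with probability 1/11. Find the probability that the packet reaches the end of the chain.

1/1078

The events are sequential, so multiply the conditional probabilities:
P = 1/7 × 4/7 × 1/2 × 1/4 × 1/11 = 4/4312 = 1/1078.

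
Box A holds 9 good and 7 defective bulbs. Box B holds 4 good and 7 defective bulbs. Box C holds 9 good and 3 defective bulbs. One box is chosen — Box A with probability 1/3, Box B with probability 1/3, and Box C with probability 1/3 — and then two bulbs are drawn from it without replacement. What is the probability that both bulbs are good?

From Box A: P(both good) = (9/16)(8/15) = 3/10.
From Box B: P(both good) = (4/11)(3/10) = 6/55.
From Box C: P(both good) = (9/12)(8/11) = 6/11.
Total probability = (1/3)(3/10) + (1/3)(6/55) + (1/3)(6/11) = 7/22.

7/22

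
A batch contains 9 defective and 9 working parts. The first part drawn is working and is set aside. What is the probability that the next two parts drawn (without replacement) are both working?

With the first part removed, 8 working remain out of 17.
P = 8/17 × 7/16 = 56/272 = 7/34.

7/34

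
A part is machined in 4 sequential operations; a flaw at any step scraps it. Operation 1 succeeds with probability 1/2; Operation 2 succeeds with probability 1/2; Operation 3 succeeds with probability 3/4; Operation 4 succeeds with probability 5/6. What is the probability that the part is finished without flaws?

5/32

Multiplying along the chain,
P = 1/2 × 1/2 × 3/4 × 5/6 = 15/96 = 5/32.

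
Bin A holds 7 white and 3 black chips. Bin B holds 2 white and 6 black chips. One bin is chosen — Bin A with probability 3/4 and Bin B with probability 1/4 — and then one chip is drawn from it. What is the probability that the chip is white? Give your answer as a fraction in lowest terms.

From Bin A: P(white) = 7/10.
From Bin B: P(white) = 2/8.
Total probability = (3/4)(7/10) + (1/4)(2/8) = 47/80.

47/80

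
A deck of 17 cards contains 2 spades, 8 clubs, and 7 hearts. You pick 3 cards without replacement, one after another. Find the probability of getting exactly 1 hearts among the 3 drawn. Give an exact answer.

63/136

One ordering (a heart drawn first) has probability 7/17 × 10/16 × 9/15 = 630/4080 = 21/136.
There are C(3,1) = 3 such orderings, each equally likely, so P = 3 × 21/136 = 63/136.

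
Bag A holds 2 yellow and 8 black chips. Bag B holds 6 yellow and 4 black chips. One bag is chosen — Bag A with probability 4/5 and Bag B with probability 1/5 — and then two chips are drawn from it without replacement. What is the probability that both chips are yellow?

19/225

From Bag A: P(both yellow) = (2/10)(1/9) = 1/45.
From Bag B: P(both yellow) = (6/10)(5/9) = 1/3.
Total probability = (4/5)(1/45) + (1/5)(1/3) = 19/225.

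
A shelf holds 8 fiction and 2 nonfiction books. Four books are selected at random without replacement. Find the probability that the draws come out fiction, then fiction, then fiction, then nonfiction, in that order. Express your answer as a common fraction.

Multiply the probability of each draw given the previous ones:
P = 8/10 × 7/9 × 6/8 × 2/7 = 672/5040 = 2/15.

2/15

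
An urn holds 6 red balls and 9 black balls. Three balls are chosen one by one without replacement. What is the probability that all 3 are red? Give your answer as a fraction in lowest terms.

4/91

P(all red) = 6/15 × 5/14 × 4/13 = 120/2730 = 4/91.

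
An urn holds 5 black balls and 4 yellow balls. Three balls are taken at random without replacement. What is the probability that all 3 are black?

5/42

P = 5/9 × 4/8 × 3/7 = 60/504 = 5/42.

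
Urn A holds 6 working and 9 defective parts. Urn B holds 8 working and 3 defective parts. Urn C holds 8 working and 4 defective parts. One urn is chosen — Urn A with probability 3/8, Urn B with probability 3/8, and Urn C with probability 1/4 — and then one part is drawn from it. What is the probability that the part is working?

From Urn A: P(working) = 6/15.
From Urn B: P(working) = 8/11.
From Urn C: P(working) = 8/12.
Total probability = (3/8)(6/15) + (3/8)(8/11) + (1/4)(8/12) = 389/660.

389/660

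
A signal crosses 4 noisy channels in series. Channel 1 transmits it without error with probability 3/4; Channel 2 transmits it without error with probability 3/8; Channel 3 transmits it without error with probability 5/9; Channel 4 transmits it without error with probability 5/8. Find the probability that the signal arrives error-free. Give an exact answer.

Multiplying along the chain,
P = 3/4 × 3/8 × 5/9 × 5/8 = 225/2304 = 25/256.

25/256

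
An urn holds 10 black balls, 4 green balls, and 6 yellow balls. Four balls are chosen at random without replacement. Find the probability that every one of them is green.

P(every draw is green) = 4/20 × 3/19 × 2/18 × 1/17 = 24/116280 = 1/4845.

1/4845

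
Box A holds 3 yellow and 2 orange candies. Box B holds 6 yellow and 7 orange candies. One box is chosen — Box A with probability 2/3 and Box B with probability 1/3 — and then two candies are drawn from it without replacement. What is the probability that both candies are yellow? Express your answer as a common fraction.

103/390

From Box A: P(both yellow) = (3/5)(2/4) = 3/10.
From Box B: P(both yellow) = (6/13)(5/12) = 5/26.
Total probability = (2/3)(3/10) + (1/3)(5/26) = 103/390.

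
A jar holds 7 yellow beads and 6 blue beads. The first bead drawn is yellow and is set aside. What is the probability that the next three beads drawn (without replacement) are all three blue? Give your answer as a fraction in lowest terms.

1/11

After the first draw, 6 of the remaining 12 beads are blue.
P = 6/12 × 5/11 × 4/10 = 120/1320 = 1/11.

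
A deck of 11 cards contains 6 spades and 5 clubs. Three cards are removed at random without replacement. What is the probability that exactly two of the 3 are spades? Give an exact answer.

One ordering (spades drawn first) has probability 6/11 × 5/10 × 5/9 = 150/990 = 5/33.
There are C(3,2) = 3 such orderings, each equally likely, so P = 3 × 5/33 = 5/11.

5/11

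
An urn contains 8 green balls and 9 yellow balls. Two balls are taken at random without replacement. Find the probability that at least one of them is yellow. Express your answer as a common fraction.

P(no yellow) = 8/17 × 7/16 = 56/272 = 7/34.
P(at least one) = 1 − 7/34 = 27/34.

27/34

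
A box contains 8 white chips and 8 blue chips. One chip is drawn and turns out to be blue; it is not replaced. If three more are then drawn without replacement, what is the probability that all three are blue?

1/13

With the first chip removed, 7 blue remain out of 15.
P = 7/15 × 6/14 × 5/13 = 210/2730 = 1/13.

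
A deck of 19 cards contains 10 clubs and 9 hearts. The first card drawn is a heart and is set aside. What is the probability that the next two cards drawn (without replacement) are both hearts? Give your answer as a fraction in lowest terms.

After the first draw, 8 of the remaining 18 cards are hearts.
P = 8/18 × 7/17 = 56/306 = 28/153.

28/153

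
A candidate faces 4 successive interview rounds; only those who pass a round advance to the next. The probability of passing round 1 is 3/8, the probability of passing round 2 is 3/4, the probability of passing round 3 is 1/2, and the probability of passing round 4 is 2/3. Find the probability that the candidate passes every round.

Each stage is reached only if all earlier stages succeed, so
P = 3/8 × 3/4 × 1/2 × 2/3 = 18/192 = 3/32.

3/32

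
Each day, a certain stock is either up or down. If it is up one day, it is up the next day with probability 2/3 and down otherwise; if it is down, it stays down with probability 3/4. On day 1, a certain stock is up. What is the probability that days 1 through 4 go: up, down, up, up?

1/18

Day 1 is given. For each transition, use the conditional probability from the current state:
P(down | up) = 1/3; P(up | down) = 1/4; P(up | up) = 2/3.
P = 1/3 × 1/4 × 2/3 = 2/36 = 1/18.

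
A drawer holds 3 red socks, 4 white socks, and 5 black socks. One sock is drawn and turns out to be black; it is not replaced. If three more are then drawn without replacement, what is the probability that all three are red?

After the first draw, 3 of the remaining 11 socks are red.
P = 3/11 × 2/10 × 1/9 = 6/990 = 1/165.

1/165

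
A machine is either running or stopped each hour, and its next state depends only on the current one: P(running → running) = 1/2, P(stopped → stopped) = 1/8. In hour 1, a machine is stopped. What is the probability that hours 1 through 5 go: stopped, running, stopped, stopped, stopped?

Hour 1 is given. For each transition, use the conditional probability from the current state:
P(running | stopped) = 7/8; P(stopped | running) = 1/2; P(stopped | stopped) = 1/8; P(stopped | stopped) = 1/8.
P = 7/8 × 1/2 × 1/8 × 1/8 = 7/1024.

7/1024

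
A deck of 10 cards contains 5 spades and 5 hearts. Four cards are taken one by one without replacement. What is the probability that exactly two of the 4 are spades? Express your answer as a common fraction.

10/21

One ordering (spades drawn first) has probability 5/10 × 4/9 × 5/8 × 4/7 = 400/5040 = 5/63.
There are C(4,2) = 6 such orderings, each equally likely, so P = 6 × 5/63 = 10/21.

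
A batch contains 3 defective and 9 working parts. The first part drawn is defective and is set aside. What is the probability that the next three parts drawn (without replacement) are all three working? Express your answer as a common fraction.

28/55

With the first part removed, 9 working remain out of 11.
P = 9/11 × 8/10 × 7/9 = 504/990 = 28/55.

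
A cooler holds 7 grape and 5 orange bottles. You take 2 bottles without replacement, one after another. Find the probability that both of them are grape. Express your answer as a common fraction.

P(every draw is grape) = 7/12 × 6/11 = 42/132 = 7/22.

7/22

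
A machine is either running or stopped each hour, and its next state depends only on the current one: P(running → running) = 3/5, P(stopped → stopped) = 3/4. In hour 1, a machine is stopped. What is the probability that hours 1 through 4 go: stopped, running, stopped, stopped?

3/40

Hour 1 is given. For each transition, use the conditional probability from the current state:
P(running | stopped) = 1/4; P(stopped | running) = 2/5; P(stopped | stopped) = 3/4.
P = 1/4 × 2/5 × 3/4 = 6/80 = 3/40.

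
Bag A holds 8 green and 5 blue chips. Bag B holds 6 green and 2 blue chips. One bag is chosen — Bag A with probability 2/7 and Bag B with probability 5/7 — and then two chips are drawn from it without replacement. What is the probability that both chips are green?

3709/7644

From Bag A: P(both green) = (8/13)(7/12) = 14/39.
From Bag B: P(both green) = (6/8)(5/7) = 15/28.
Total probability = (2/7)(14/39) + (5/7)(15/28) = 3709/7644.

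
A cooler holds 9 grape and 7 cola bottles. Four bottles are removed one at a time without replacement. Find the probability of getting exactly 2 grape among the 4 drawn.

One ordering (grape drawn first) has probability 9/16 × 8/15 × 7/14 × 6/13 = 3024/43680 = 9/130.
There are C(4,2) = 6 such orderings, each equally likely, so P = 6 × 9/130 = 27/65.

27/65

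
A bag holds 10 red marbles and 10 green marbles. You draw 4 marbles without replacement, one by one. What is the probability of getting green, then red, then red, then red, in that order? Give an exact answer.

20/323

Each draw changes the counts, so multiply the conditional probabilities along the sequence:
P = 10/20 × 10/19 × 9/18 × 8/17 = 7200/116280 = 20/323.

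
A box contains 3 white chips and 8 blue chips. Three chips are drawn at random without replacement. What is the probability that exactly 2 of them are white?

8/55

One ordering (white drawn first) has probability 3/11 × 2/10 × 8/9 = 48/990 = 8/165.
There are C(3,2) = 3 such orderings, each equally likely, so P = 3 × 8/165 = 8/55.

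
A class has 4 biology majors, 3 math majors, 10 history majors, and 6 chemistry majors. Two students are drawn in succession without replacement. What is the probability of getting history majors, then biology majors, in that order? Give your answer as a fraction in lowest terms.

Multiply the probability of each draw given the previous ones:
P = 10/23 × 4/22 = 40/506 = 20/253.

20/253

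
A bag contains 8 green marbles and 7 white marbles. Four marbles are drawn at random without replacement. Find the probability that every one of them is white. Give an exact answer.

1/39

P(all white) = 7/15 × 6/14 × 5/13 × 4/12 = 840/32760 = 1/39.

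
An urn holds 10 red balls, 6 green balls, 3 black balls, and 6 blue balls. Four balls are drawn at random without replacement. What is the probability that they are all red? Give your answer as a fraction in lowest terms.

21/1265

P(all red) = 10/25 × 9/24 × 8/23 × 7/22 = 5040/303600 = 21/1265.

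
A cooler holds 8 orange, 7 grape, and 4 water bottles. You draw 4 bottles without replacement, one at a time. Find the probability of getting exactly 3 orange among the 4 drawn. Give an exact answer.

One ordering (orange drawn first) has probability 8/19 × 7/18 × 6/17 × 11/16 = 3696/93024 = 77/1938.
There are C(4,3) = 4 such orderings, each equally likely, so P = 4 × 77/1938 = 154/969.

154/969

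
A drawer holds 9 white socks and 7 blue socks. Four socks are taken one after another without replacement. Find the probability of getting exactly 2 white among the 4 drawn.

27/65

One ordering (white drawn first) has probability 9/16 × 8/15 × 7/14 × 6/13 = 3024/43680 = 9/130.
There are C(4,2) = 6 such orderings, each equally likely, so P = 6 × 9/130 = 27/65.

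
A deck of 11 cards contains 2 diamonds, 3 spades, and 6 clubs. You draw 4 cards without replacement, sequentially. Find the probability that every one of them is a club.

1/22

P = 6/11 × 5/10 × 4/9 × 3/8 = 360/7920 = 1/22.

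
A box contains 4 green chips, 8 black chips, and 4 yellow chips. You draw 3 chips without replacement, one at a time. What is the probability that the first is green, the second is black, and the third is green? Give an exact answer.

Chain rule:
P = 4/16 × 8/15 × 3/14 = 96/3360 = 1/35.

1/35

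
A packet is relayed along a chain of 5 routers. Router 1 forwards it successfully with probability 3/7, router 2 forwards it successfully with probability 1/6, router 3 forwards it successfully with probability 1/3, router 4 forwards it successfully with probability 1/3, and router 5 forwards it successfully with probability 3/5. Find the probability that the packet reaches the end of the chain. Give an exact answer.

The events are sequential, so multiply the conditional probabilities:
P = 3/7 × 1/6 × 1/3 × 1/3 × 3/5 = 9/1890 = 1/210.

1/210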